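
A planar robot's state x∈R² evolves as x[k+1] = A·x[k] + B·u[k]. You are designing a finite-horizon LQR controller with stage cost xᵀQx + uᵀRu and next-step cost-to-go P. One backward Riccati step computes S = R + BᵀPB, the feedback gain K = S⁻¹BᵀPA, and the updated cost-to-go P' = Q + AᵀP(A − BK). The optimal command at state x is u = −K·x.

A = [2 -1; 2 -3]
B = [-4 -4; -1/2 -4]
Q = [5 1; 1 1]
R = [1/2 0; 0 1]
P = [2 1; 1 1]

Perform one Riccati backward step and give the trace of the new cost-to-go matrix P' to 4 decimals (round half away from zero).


6.8497

BᵀP = [-8.5000 -4.5000; -12.0000 -8.0000]
S = R + BᵀPB = [1/2 0; 0 1] + [36.2500 52.0000; 52.0000 80.0000] = [36.7500 52.0000; 52.0000 81.0000]
BᵀPA = [-26.0000 22.0000; -40.0000 36.0000]
K = S⁻¹·BᵀPA = [-0.0953 -0.3300; -0.4326 0.6563]
A−BK = [-0.1118 0.3052; 0.2218 -0.5399]
AᵀP(A−BK) = [0.2163 -0.3281; -0.3281 0.6334]
P' = Q + AᵀP(A−BK) = [5.2163 0.6719; 0.6719 1.6334]
tr(P') = 6.8497


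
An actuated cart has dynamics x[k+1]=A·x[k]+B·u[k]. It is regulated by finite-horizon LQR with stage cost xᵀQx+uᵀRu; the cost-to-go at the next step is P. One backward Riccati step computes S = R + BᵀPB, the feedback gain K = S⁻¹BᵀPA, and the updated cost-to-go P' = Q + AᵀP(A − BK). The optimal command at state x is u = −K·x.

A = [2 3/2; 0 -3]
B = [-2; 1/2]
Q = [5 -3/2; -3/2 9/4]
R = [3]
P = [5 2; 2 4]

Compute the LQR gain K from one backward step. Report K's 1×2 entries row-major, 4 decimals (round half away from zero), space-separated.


-0.9000 -0.3750

BᵀP = [-9.0000 -2.0000]
S = R + BᵀPB = [3] + [17.0000] = [20.0000]
BᵀPA = [-18.0000 -7.5000]
K = S⁻¹·BᵀPA = [-0.9000 -0.3750]
A−BK = [0.2000 0.7500; 0.4500 -2.8125]
AᵀP(A−BK) = [3.8000 -3.7500; -3.7500 26.4375]
P' = Q + AᵀP(A−BK) = [8.8000 -5.2500; -5.2500 28.6875]
tr(P') = 37.4875


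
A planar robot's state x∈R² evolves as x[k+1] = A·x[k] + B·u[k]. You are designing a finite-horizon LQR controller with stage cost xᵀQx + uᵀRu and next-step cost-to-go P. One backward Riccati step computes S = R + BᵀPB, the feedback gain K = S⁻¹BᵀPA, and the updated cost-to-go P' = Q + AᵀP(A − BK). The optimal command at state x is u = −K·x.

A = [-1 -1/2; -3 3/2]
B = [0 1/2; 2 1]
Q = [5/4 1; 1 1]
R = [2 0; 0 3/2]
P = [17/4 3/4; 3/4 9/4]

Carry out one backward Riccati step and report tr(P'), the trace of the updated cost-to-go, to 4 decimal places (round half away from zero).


BᵀP = [1.5000 4.5000; 2.8750 2.6250]
S = R + BᵀPB = [2 0; 0 3/2] + [9.0000 5.2500; 5.2500 4.0625] = [11.0000 5.2500; 5.2500 5.5625]
BᵀPA = [-15.0000 6.0000; -10.7500 2.5000]
K = S⁻¹·BᵀPA = [-0.8030 0.6022; -1.1747 -0.1190]
A−BK = [-0.4126 -0.4405; -0.2193 0.4145]
AᵀP(A−BK) = [4.3271 -0.2454; -0.2454 1.6840]
P' = Q + AᵀP(A−BK) = [5.5771 0.7546; 0.7546 2.6840]
tr(P') = 8.2612

8.2612


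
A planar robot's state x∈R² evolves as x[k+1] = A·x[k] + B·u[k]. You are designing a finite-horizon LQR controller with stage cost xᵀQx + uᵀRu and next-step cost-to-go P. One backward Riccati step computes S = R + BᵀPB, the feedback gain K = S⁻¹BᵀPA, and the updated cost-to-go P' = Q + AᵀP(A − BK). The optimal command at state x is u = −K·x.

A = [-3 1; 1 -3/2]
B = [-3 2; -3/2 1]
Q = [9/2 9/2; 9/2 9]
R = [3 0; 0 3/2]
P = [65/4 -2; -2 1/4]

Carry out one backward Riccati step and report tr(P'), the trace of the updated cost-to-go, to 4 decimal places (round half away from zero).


15.7525

BᵀP = [-45.7500 5.6250; 30.5000 -3.7500]
S = R + BᵀPB = [3 0; 0 3/2] + [128.8125 -85.8750; -85.8750 57.2500] = [131.8125 -85.8750; -85.8750 58.7500]
BᵀPA = [142.8750 -54.1875; -95.2500 36.1250]
K = S⁻¹·BᵀPA = [0.5801 -0.2200; -0.7734 0.2933]
A−BK = [0.2870 -0.2466; 2.6435 -2.1233]
AᵀP(A−BK) = [1.9574 -0.7539; -0.7539 0.2951]
P' = Q + AᵀP(A−BK) = [6.4574 3.7461; 3.7461 9.2951]
tr(P') = 15.7525


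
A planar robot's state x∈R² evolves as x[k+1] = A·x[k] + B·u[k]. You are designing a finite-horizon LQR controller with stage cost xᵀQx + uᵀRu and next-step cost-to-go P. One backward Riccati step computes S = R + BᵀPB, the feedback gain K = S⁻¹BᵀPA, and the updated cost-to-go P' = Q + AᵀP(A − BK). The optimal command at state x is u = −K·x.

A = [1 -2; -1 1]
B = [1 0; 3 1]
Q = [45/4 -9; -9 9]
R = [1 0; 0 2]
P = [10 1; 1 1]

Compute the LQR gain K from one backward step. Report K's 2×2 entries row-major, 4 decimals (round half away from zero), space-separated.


BᵀP = [13.0000 4.0000; 1.0000 1.0000]
S = R + BᵀPB = [1 0; 0 2] + [25.0000 4.0000; 4.0000 1.0000] = [26.0000 4.0000; 4.0000 3.0000]
BᵀPA = [9.0000 -22.0000; 0.0000 -1.0000]
K = S⁻¹·BᵀPA = [0.4355 -1.0000; -0.5806 1.0000]
A−BK = [0.5645 -1.0000; -1.7258 3.0000]
AᵀP(A−BK) = [5.0806 -9.0000; -9.0000 16.0000]
P' = Q + AᵀP(A−BK) = [16.3306 -18.0000; -18.0000 25.0000]
tr(P') = 41.3306

0.4355 -1.0000 -0.5806 1.0000


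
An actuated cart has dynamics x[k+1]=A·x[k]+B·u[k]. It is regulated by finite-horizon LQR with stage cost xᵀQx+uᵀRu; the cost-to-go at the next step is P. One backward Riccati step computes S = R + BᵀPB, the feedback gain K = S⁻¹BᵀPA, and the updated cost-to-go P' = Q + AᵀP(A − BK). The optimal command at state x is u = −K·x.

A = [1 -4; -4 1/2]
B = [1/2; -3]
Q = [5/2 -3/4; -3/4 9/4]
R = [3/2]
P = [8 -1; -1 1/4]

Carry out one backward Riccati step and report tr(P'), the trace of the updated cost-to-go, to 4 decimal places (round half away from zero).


BᵀP = [7.0000 -1.2500]
S = R + BᵀPB = [3/2] + [7.2500] = [8.7500]
BᵀPA = [12.0000 -28.6250]
K = S⁻¹·BᵀPA = [1.3714 -3.2714]
A−BK = [0.3143 -2.3643; 0.1143 -9.3143]
AᵀP(A−BK) = [3.5429 -9.7429; -9.7429 38.4179]
P' = Q + AᵀP(A−BK) = [6.0429 -10.4929; -10.4929 40.6679]
tr(P') = 46.7107

46.7107


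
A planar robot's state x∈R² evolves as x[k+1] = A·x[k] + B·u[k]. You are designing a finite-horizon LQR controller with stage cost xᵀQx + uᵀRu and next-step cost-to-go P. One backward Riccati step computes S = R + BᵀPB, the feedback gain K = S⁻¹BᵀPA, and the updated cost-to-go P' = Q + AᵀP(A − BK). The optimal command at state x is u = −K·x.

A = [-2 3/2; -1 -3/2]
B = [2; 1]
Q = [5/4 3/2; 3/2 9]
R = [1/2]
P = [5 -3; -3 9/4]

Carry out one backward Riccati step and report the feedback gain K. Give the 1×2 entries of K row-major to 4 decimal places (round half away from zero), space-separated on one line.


BᵀP = [7.0000 -3.7500]
S = R + BᵀPB = [1/2] + [10.2500] = [10.7500]
BᵀPA = [-10.2500 16.1250]
K = S⁻¹·BᵀPA = [-0.9535 1.5000]
A−BK = [-0.0930 -1.5000; -0.0465 -3.0000]
AᵀP(A−BK) = [0.4767 -0.7500; -0.7500 5.6250]
P' = Q + AᵀP(A−BK) = [1.7267 0.7500; 0.7500 14.6250]
tr(P') = 16.3517

-0.9535 1.5000


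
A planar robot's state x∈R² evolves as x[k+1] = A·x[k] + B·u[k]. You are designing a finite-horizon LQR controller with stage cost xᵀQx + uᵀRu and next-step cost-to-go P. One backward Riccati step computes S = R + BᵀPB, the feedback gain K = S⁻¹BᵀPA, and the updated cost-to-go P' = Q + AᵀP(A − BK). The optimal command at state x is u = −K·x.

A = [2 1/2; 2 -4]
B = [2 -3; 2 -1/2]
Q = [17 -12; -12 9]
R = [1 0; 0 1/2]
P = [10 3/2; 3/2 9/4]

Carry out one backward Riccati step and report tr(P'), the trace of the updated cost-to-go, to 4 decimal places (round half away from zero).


BᵀP = [23.0000 7.5000; -30.7500 -5.6250]
S = R + BᵀPB = [1 0; 0 1/2] + [61.0000 -72.7500; -72.7500 95.0625] = [62.0000 -72.7500; -72.7500 95.5625]
BᵀPA = [61.0000 -18.5000; -72.7500 7.1250]
K = S⁻¹·BᵀPA = [0.8489 -1.9762; -0.1151 -1.4299]
A−BK = [-0.0429 0.1627; 0.2447 -0.7626]
AᵀP(A−BK) = [0.8489 -1.9762; -1.9762 6.1285]
P' = Q + AᵀP(A−BK) = [17.8489 -13.9762; -13.9762 15.1285]
tr(P') = 32.9774

32.9774


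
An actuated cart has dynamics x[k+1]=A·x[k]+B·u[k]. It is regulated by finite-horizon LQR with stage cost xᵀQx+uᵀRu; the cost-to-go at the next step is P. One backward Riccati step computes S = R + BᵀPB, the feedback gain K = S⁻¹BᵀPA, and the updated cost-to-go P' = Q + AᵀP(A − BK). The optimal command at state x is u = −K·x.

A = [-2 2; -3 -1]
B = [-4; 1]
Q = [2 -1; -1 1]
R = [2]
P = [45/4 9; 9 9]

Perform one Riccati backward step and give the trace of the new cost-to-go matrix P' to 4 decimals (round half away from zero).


BᵀP = [-36.0000 -27.0000]
S = R + BᵀPB = [2] + [117.0000] = [119.0000]
BᵀPA = [153.0000 -45.0000]
K = S⁻¹·BᵀPA = [1.2857 -0.3782]
A−BK = [3.1429 0.4874; -4.2857 -0.6218]
AᵀP(A−BK) = [37.2857 3.8571; 3.8571 0.9832]
P' = Q + AᵀP(A−BK) = [39.2857 2.8571; 2.8571 1.9832]
tr(P') = 41.2689

41.2689


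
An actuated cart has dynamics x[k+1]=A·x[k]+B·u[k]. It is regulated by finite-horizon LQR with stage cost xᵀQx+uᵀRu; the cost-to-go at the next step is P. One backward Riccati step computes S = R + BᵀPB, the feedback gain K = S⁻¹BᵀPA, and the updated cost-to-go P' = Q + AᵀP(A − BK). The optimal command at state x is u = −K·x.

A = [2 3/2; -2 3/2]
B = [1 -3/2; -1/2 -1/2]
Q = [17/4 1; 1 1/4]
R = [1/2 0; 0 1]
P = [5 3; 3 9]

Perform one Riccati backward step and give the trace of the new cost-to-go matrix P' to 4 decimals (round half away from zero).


12.8607

BᵀP = [3.5000 -1.5000; -9.0000 -9.0000]
S = R + BᵀPB = [1/2 0; 0 1] + [4.2500 -4.5000; -4.5000 18.0000] = [4.7500 -4.5000; -4.5000 19.0000]
BᵀPA = [10.0000 3.0000; 0.0000 -27.0000]
K = S⁻¹·BᵀPA = [2.7143 -0.9214; 0.6429 -1.6393]
A−BK = [0.2500 -0.0375; -0.3214 0.2196]
AᵀP(A−BK) = [4.8571 -2.7857; -2.7857 3.5036]
P' = Q + AᵀP(A−BK) = [9.1071 -1.7857; -1.7857 3.7536]
tr(P') = 12.8607


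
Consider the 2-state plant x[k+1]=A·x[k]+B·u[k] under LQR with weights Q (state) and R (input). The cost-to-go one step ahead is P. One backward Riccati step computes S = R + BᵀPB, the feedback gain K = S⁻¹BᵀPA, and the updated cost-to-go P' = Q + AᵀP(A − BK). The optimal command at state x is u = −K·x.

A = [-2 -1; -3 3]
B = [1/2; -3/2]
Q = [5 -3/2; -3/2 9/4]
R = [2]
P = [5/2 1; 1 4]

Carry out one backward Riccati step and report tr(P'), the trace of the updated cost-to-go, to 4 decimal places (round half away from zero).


43.1265

BᵀP = [-0.2500 -5.5000]
S = R + BᵀPB = [2] + [8.1250] = [10.1250]
BᵀPA = [17.0000 -16.2500]
K = S⁻¹·BᵀPA = [1.6790 -1.6049]
A−BK = [-2.8395 -0.1975; -0.4815 0.5926]
AᵀP(A−BK) = [29.4568 -6.7160; -6.7160 6.4198]
P' = Q + AᵀP(A−BK) = [34.4568 -8.2160; -8.2160 8.6698]
tr(P') = 43.1265


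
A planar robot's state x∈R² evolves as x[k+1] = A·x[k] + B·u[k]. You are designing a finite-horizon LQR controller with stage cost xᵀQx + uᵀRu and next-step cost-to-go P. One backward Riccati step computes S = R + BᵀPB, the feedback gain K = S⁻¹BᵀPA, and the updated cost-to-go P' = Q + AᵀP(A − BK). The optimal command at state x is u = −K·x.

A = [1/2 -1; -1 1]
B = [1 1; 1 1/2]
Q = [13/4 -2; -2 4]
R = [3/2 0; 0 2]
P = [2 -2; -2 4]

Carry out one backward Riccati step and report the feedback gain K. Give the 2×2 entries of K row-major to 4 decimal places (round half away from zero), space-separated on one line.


-0.6842 0.7368 0.3947 -0.5789

BᵀP = [0.0000 2.0000; 1.0000 0.0000]
S = R + BᵀPB = [3/2 0; 0 2] + [2.0000 1.0000; 1.0000 1.0000] = [3.5000 1.0000; 1.0000 3.0000]
BᵀPA = [-2.0000 2.0000; 0.5000 -1.0000]
K = S⁻¹·BᵀPA = [-0.6842 0.7368; 0.3947 -0.5789]
A−BK = [0.7895 -1.1579; -0.5132 0.5526]
AᵀP(A−BK) = [4.9342 -6.2368; -6.2368 7.9474]
P' = Q + AᵀP(A−BK) = [8.1842 -8.2368; -8.2368 11.9474]
tr(P') = 20.1316


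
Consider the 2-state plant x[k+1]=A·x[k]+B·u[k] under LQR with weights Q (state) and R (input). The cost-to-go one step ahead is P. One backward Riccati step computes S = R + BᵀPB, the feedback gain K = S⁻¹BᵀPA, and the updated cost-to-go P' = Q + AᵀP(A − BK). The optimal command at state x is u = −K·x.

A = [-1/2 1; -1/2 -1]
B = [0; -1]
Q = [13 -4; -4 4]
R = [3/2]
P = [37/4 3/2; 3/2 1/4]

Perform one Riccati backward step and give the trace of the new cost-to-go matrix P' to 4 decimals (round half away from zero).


BᵀP = [-1.5000 -0.2500]
S = R + BᵀPB = [3/2] + [0.2500] = [1.7500]
BᵀPA = [0.8750 -1.2500]
K = S⁻¹·BᵀPA = [0.5000 -0.7143]
A−BK = [-0.5000 1.0000; 0.0000 -1.7143]
AᵀP(A−BK) = [2.6875 -3.8750; -3.8750 5.6071]
P' = Q + AᵀP(A−BK) = [15.6875 -7.8750; -7.8750 9.6071]
tr(P') = 25.2946

25.2946


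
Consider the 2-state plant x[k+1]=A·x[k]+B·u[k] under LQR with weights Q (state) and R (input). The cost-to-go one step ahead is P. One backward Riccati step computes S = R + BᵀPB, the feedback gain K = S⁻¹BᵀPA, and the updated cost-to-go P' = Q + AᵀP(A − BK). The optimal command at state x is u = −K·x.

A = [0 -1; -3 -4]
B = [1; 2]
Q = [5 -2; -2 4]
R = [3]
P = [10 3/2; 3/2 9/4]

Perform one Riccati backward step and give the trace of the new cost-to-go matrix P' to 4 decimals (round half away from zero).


BᵀP = [13.0000 6.0000]
S = R + BᵀPB = [3] + [25.0000] = [28.0000]
BᵀPA = [-18.0000 -37.0000]
K = S⁻¹·BᵀPA = [-0.6429 -1.3214]
A−BK = [0.6429 0.3214; -1.7143 -1.3571]
AᵀP(A−BK) = [8.6786 7.7143; 7.7143 9.1071]
P' = Q + AᵀP(A−BK) = [13.6786 5.7143; 5.7143 13.1071]
tr(P') = 26.7857

26.7857


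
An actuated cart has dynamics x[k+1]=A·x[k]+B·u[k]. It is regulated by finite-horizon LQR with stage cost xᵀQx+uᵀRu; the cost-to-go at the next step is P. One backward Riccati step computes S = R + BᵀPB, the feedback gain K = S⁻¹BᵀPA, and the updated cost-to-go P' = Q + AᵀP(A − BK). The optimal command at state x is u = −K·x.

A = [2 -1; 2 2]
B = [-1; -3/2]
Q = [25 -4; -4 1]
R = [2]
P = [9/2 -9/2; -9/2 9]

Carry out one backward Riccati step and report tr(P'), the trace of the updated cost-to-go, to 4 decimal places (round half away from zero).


57.7972

BᵀP = [2.2500 -9.0000]
S = R + BᵀPB = [2] + [11.2500] = [13.2500]
BᵀPA = [-13.5000 -20.2500]
K = S⁻¹·BᵀPA = [-1.0189 -1.5283]
A−BK = [0.9811 -2.5283; 0.4717 -0.2925]
AᵀP(A−BK) = [4.2453 -2.6321; -2.6321 27.5519]
P' = Q + AᵀP(A−BK) = [29.2453 -6.6321; -6.6321 28.5519]
tr(P') = 57.7972


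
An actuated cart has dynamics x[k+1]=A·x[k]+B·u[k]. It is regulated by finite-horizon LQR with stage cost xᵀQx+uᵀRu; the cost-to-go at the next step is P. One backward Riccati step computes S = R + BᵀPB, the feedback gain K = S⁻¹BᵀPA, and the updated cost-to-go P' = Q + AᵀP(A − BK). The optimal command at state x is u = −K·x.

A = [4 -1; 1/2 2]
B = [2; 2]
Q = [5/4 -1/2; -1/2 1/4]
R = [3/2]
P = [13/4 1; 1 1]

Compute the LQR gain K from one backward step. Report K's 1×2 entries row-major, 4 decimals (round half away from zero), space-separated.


BᵀP = [8.5000 4.0000]
S = R + BᵀPB = [3/2] + [25.0000] = [26.5000]
BᵀPA = [36.0000 -0.5000]
K = S⁻¹·BᵀPA = [1.3585 -0.0189]
A−BK = [1.2830 -0.9623; -2.2170 2.0377]
AᵀP(A−BK) = [7.3443 -3.8208; -3.8208 3.2406]
P' = Q + AᵀP(A−BK) = [8.5943 -4.3208; -4.3208 3.4906]
tr(P') = 12.0849

1.3585 -0.0189


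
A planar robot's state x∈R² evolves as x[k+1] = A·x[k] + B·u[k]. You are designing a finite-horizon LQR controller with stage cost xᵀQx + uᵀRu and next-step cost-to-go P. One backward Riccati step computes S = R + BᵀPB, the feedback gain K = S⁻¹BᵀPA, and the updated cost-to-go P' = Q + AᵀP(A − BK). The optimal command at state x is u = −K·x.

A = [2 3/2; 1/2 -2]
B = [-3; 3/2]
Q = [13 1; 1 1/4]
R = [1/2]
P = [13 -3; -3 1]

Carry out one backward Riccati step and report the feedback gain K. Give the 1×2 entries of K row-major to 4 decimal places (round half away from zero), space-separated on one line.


BᵀP = [-43.5000 10.5000]
S = R + BᵀPB = [1/2] + [146.2500] = [146.7500]
BᵀPA = [-81.7500 -86.2500]
K = S⁻¹·BᵀPA = [-0.5571 -0.5877]
A−BK = [0.3288 -0.2632; 1.3356 -1.1184]
AᵀP(A−BK) = [0.7095 -0.2973; -0.2973 0.5579]
P' = Q + AᵀP(A−BK) = [13.7095 0.7027; 0.7027 0.8079]
tr(P') = 14.5175

-0.5571 -0.5877


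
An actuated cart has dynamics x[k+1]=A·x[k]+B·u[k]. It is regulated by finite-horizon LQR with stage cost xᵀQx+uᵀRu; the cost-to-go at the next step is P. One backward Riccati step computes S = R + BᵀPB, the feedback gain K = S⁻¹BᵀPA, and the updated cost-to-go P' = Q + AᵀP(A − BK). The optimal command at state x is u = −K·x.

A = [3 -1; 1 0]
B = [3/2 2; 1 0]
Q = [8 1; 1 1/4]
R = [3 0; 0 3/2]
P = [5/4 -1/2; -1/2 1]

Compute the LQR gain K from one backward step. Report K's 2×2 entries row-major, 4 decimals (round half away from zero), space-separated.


BᵀP = [1.3750 0.2500; 2.5000 -1.0000]
S = R + BᵀPB = [3 0; 0 3/2] + [2.3125 2.7500; 2.7500 5.0000] = [5.3125 2.7500; 2.7500 6.5000]
BᵀPA = [4.3750 -1.3750; 6.5000 -2.5000]
K = S⁻¹·BᵀPA = [0.3917 -0.0765; 0.8343 -0.3523]
A−BK = [0.7439 -0.1808; 0.6083 0.0765]
AᵀP(A−BK) = [2.1136 -0.6257; -0.6257 0.2642]
P' = Q + AᵀP(A−BK) = [10.1136 0.3743; 0.3743 0.5142]
tr(P') = 10.6278

0.3917 -0.0765 0.8343 -0.3523


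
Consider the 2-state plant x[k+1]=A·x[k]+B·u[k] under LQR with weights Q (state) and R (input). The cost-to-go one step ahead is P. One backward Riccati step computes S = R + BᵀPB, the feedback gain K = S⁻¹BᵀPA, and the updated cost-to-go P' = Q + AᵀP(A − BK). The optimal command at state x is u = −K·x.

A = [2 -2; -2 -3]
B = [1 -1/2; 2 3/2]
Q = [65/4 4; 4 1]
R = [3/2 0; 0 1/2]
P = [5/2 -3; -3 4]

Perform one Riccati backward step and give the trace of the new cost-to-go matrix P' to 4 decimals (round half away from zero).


BᵀP = [-3.5000 5.0000; -5.7500 7.5000]
S = R + BᵀPB = [3/2 0; 0 1/2] + [6.5000 9.2500; 9.2500 14.1250] = [8.0000 9.2500; 9.2500 14.6250]
BᵀPA = [-17.0000 -8.0000; -26.5000 -11.0000]
K = S⁻¹·BᵀPA = [-0.1113 -0.4851; -1.7416 -0.4453]
A−BK = [1.2406 -1.7376; 0.8350 -1.3618]
AᵀP(A−BK) = [1.9563 -0.0477; -0.0477 1.2207]
P' = Q + AᵀP(A−BK) = [18.2063 3.9523; 3.9523 2.2207]
tr(P') = 20.4269

20.4269


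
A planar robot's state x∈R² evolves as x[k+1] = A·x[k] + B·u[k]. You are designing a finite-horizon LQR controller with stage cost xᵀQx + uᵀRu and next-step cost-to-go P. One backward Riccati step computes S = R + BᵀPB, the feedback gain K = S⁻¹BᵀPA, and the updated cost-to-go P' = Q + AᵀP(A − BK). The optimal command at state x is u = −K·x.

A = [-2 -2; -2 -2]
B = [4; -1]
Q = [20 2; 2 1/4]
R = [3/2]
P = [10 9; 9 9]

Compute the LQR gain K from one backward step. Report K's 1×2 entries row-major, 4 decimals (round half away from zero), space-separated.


-1.1777 -1.1777

BᵀP = [31.0000 27.0000]
S = R + BᵀPB = [3/2] + [97.0000] = [98.5000]
BᵀPA = [-116.0000 -116.0000]
K = S⁻¹·BᵀPA = [-1.1777 -1.1777]
A−BK = [2.7107 2.7107; -3.1777 -3.1777]
AᵀP(A−BK) = [11.3909 11.3909; 11.3909 11.3909]
P' = Q + AᵀP(A−BK) = [31.3909 13.3909; 13.3909 11.6409]
tr(P') = 43.0317


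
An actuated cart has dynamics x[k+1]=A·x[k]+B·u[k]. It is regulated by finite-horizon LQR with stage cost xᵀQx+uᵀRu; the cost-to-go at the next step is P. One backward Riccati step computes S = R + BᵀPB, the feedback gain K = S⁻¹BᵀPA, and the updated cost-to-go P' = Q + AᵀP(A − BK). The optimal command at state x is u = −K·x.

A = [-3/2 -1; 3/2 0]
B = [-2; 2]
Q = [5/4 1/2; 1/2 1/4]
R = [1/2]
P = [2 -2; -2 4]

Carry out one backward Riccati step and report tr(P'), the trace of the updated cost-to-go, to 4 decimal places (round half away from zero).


BᵀP = [-8.0000 12.0000]
S = R + BᵀPB = [1/2] + [40.0000] = [40.5000]
BᵀPA = [30.0000 8.0000]
K = S⁻¹·BᵀPA = [0.7407 0.1975]
A−BK = [-0.0185 -0.6049; 0.0185 -0.3951]
AᵀP(A−BK) = [0.2778 0.0741; 0.0741 0.4198]
P' = Q + AᵀP(A−BK) = [1.5278 0.5741; 0.5741 0.6698]
tr(P') = 2.1975

2.1975


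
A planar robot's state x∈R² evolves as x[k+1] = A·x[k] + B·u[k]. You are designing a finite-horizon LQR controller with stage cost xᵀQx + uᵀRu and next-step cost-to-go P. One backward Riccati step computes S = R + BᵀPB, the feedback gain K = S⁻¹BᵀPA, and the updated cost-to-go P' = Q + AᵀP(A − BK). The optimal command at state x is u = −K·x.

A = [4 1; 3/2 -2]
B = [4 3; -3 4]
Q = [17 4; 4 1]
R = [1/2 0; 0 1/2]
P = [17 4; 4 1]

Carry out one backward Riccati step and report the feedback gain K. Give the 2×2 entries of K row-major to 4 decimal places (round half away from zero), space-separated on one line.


0.4813 0.3117 0.7010 -0.1264

BᵀP = [56.0000 13.0000; 67.0000 16.0000]
S = R + BᵀPB = [1/2 0; 0 1/2] + [185.0000 220.0000; 220.0000 265.0000] = [185.5000 220.0000; 220.0000 265.5000]
BᵀPA = [243.5000 30.0000; 292.0000 35.0000]
K = S⁻¹·BᵀPA = [0.4813 0.3117; 0.7010 -0.1264]
A−BK = [-0.0282 0.1326; 0.1401 -0.5592]
AᵀP(A−BK) = [0.3631 0.0262; 0.0262 0.0750]
P' = Q + AᵀP(A−BK) = [17.3631 4.0262; 4.0262 1.0750]
tr(P') = 18.4380


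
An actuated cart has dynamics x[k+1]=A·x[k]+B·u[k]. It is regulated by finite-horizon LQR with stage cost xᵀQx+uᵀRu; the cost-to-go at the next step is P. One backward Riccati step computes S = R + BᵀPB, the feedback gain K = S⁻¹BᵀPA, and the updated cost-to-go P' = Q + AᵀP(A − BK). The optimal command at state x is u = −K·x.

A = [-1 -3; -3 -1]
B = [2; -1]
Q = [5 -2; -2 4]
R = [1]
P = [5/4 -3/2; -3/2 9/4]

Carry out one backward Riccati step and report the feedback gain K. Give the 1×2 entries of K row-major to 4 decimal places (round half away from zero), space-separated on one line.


0.8246 -0.4737

BᵀP = [4.0000 -5.2500]
S = R + BᵀPB = [1] + [13.2500] = [14.2500]
BᵀPA = [11.7500 -6.7500]
K = S⁻¹·BᵀPA = [0.8246 -0.4737]
A−BK = [-2.6491 -2.0526; -2.1754 -1.4737]
AᵀP(A−BK) = [2.8114 1.0658; 1.0658 1.3026]
P' = Q + AᵀP(A−BK) = [7.8114 -0.9342; -0.9342 5.3026]
tr(P') = 13.1140


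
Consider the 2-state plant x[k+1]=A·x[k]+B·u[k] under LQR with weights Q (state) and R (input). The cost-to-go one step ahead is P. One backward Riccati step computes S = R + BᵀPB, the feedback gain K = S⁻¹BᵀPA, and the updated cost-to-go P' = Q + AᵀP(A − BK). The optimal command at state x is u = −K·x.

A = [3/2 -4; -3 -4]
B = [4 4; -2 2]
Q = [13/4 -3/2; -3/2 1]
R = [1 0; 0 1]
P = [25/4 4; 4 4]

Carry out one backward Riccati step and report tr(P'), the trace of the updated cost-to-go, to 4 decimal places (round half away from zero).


7.7266

BᵀP = [17.0000 8.0000; 33.0000 24.0000]
S = R + BᵀPB = [1 0; 0 1] + [52.0000 84.0000; 84.0000 180.0000] = [53.0000 84.0000; 84.0000 181.0000]
BᵀPA = [1.5000 -100.0000; -22.5000 -228.0000]
K = S⁻¹·BᵀPA = [0.8520 0.4147; -0.5197 -1.4521]
A−BK = [0.1709 0.1498; -0.2566 -0.2665]
AᵀP(A−BK) = [1.0911 1.2056; 1.2056 2.3855]
P' = Q + AᵀP(A−BK) = [4.3411 -0.2944; -0.2944 3.3855]
tr(P') = 7.7266


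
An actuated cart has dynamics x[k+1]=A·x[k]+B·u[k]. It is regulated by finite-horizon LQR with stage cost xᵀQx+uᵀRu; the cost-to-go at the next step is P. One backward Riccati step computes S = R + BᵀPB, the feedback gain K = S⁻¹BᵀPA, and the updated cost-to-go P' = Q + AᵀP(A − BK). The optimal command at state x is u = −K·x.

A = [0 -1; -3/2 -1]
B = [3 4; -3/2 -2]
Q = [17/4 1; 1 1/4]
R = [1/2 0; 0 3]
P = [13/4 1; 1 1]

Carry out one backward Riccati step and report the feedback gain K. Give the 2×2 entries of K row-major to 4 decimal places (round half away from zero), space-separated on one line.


BᵀP = [8.2500 1.5000; 11.0000 2.0000]
S = R + BᵀPB = [1/2 0; 0 3] + [22.5000 30.0000; 30.0000 40.0000] = [23.0000 30.0000; 30.0000 43.0000]
BᵀPA = [-2.2500 -9.7500; -3.0000 -13.0000]
K = S⁻¹·BᵀPA = [-0.0758 -0.3287; -0.0169 -0.0730]
A−BK = [0.2949 0.2781; -1.6475 -1.6390]
AᵀP(A−BK) = [2.0288 2.0414; 2.0414 2.0962]
P' = Q + AᵀP(A−BK) = [6.2788 3.0414; 3.0414 2.3462]
tr(P') = 8.6250

-0.0758 -0.3287 -0.0169 -0.0730


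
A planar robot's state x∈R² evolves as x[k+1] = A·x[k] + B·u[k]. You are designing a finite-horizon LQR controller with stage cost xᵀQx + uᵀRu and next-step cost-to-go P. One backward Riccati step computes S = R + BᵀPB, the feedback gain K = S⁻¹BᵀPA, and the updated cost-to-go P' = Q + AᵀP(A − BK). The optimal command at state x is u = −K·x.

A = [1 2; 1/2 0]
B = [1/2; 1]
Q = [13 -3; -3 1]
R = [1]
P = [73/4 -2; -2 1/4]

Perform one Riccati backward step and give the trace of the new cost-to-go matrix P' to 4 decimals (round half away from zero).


38.0994

BᵀP = [7.1250 -0.7500]
S = R + BᵀPB = [1] + [2.8125] = [3.8125]
BᵀPA = [6.7500 14.2500]
K = S⁻¹·BᵀPA = [1.7705 3.7377]
A−BK = [0.1148 0.1311; -1.2705 -3.7377]
AᵀP(A−BK) = [4.3617 9.2705; 9.2705 19.7377]
P' = Q + AᵀP(A−BK) = [17.3617 6.2705; 6.2705 20.7377]
tr(P') = 38.0994


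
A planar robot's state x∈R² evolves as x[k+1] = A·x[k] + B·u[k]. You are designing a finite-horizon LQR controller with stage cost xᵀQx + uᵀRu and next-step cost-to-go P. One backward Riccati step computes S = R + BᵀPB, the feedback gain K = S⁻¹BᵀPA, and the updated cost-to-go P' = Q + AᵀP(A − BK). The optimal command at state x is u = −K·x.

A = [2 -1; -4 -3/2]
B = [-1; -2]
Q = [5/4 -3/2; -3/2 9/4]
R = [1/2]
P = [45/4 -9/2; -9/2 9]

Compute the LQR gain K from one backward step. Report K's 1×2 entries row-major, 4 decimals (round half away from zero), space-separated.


BᵀP = [-2.2500 -13.5000]
S = R + BᵀPB = [1/2] + [29.2500] = [29.7500]
BᵀPA = [49.5000 22.5000]
K = S⁻¹·BᵀPA = [1.6639 0.7563]
A−BK = [3.6639 -0.2437; -0.6723 0.0126]
AᵀP(A−BK) = [178.6387 -10.4370; -10.4370 0.9832]
P' = Q + AᵀP(A−BK) = [179.8887 -11.9370; -11.9370 3.2332]
tr(P') = 183.1218

1.6639 0.7563


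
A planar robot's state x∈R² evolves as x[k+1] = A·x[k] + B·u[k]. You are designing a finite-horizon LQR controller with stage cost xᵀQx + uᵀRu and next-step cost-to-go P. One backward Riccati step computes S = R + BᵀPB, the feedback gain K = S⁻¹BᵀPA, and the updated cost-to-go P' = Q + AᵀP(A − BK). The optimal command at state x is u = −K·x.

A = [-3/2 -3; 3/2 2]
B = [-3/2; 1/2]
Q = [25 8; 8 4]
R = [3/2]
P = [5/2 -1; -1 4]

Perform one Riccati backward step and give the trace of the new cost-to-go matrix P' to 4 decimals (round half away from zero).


44.0584

BᵀP = [-4.2500 3.5000]
S = R + BᵀPB = [3/2] + [8.1250] = [9.6250]
BᵀPA = [11.6250 19.7500]
K = S⁻¹·BᵀPA = [1.2078 2.0519]
A−BK = [0.3117 0.0779; 0.8961 0.9740]
AᵀP(A−BK) = [5.0844 6.8961; 6.8961 9.9740]
P' = Q + AᵀP(A−BK) = [30.0844 14.8961; 14.8961 13.9740]
tr(P') = 44.0584


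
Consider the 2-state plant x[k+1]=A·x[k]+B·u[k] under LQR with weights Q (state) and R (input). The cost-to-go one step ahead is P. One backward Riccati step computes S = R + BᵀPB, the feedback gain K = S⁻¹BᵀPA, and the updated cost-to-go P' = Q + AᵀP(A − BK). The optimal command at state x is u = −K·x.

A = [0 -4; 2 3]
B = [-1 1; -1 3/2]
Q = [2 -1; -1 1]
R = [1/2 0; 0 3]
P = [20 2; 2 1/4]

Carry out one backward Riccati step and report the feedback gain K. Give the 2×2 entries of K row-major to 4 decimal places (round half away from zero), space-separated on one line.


BᵀP = [-22.0000 -2.2500; 23.0000 2.3750]
S = R + BᵀPB = [1/2 0; 0 3] + [24.2500 -25.3750; -25.3750 26.5625] = [24.7500 -25.3750; -25.3750 29.5625]
BᵀPA = [-4.5000 81.2500; 4.7500 -84.8750]
K = S⁻¹·BᵀPA = [-0.1424 2.8281; 0.0384 -0.4436]
A−BK = [-0.1808 -0.7284; 1.7999 6.4934]
AᵀP(A−BK) = [0.1766 0.3332; 0.3332 6.8224]
P' = Q + AᵀP(A−BK) = [2.1766 -0.6668; -0.6668 7.8224]
tr(P') = 9.9989

-0.1424 2.8281 0.0384 -0.4436


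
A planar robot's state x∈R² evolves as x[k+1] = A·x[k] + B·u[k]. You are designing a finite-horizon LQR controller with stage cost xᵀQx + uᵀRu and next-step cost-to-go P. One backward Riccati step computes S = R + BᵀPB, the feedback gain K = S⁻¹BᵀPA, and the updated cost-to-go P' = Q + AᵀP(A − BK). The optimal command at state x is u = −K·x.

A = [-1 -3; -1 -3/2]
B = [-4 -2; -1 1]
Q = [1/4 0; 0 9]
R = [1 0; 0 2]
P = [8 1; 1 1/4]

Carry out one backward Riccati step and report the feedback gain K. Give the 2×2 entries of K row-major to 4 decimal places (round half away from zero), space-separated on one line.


0.2731 0.7284 -0.0037 0.0875

BᵀP = [-33.0000 -4.2500; -15.0000 -1.7500]
S = R + BᵀPB = [1 0; 0 2] + [136.2500 61.7500; 61.7500 28.2500] = [137.2500 61.7500; 61.7500 30.2500]
BᵀPA = [37.2500 105.3750; 16.7500 47.6250]
K = S⁻¹·BᵀPA = [0.2731 0.7284; -0.0037 0.0875]
A−BK = [0.0849 0.0886; -0.7232 -0.8590]
AᵀP(A−BK) = [0.1402 0.2768; 0.2768 0.6410]
P' = Q + AᵀP(A−BK) = [0.3902 0.2768; 0.2768 9.6410]
tr(P') = 10.0312


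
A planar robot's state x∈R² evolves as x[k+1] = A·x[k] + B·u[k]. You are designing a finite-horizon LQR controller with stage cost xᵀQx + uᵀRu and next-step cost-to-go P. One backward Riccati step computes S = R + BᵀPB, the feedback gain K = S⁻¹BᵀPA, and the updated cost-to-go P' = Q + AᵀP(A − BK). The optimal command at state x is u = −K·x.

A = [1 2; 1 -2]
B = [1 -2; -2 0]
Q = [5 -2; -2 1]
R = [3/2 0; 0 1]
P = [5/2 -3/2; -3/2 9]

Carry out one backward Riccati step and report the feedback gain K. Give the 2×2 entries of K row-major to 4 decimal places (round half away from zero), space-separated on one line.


-0.4571 0.9714 -0.6390 -0.4831

BᵀP = [5.5000 -19.5000; -5.0000 3.0000]
S = R + BᵀPB = [3/2 0; 0 1] + [44.5000 -11.0000; -11.0000 10.0000] = [46.0000 -11.0000; -11.0000 11.0000]
BᵀPA = [-14.0000 50.0000; -2.0000 -16.0000]
K = S⁻¹·BᵀPA = [-0.4571 0.9714; -0.6390 -0.4831]
A−BK = [0.1792 0.0623; 0.0857 -0.0571]
AᵀP(A−BK) = [0.8221 -0.3662; -0.3662 1.6987]
P' = Q + AᵀP(A−BK) = [5.8221 -2.3662; -2.3662 2.6987]
tr(P') = 8.5208


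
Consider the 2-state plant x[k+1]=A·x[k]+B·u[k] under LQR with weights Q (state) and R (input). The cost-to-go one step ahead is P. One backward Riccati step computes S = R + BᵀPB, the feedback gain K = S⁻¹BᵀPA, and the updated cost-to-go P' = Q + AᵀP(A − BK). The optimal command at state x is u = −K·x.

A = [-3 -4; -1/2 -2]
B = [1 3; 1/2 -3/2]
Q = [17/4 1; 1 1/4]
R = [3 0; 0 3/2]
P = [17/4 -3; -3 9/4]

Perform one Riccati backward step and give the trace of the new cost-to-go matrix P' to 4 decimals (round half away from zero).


BᵀP = [2.7500 -1.8750; 17.2500 -12.3750]
S = R + BᵀPB = [3 0; 0 3/2] + [1.8125 11.0625; 11.0625 70.3125] = [4.8125 11.0625; 11.0625 71.8125]
BᵀPA = [-7.3125 -7.2500; -45.5625 -44.2500]
K = S⁻¹·BᵀPA = [-0.0945 -0.1394; -0.6199 -0.5947]
A−BK = [-1.0458 -2.0764; -1.3826 -2.8223]
AᵀP(A−BK) = [0.8769 1.1340; 1.1340 1.6732]
P' = Q + AᵀP(A−BK) = [5.1269 2.1340; 2.1340 1.9232]
tr(P') = 7.0502

7.0502


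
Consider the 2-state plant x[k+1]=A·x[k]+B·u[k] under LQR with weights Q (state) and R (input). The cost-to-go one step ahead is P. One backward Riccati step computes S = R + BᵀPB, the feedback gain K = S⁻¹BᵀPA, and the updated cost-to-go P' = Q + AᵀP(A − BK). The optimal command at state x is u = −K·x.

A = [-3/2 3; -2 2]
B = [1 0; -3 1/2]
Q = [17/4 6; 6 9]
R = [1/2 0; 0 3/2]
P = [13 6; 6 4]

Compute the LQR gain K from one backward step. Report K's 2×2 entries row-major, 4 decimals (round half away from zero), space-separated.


BᵀP = [-5.0000 -6.0000; 3.0000 2.0000]
S = R + BᵀPB = [1/2 0; 0 3/2] + [13.0000 -3.0000; -3.0000 1.0000] = [13.5000 -3.0000; -3.0000 2.5000]
BᵀPA = [19.5000 -27.0000; -8.5000 13.0000]
K = S⁻¹·BᵀPA = [0.9394 -1.1515; -2.2727 3.8182]
A−BK = [-2.4394 4.1515; 1.9545 -3.3636]
AᵀP(A−BK) = [43.6136 -73.5909; -73.5909 124.2727]
P' = Q + AᵀP(A−BK) = [47.8636 -67.5909; -67.5909 133.2727]
tr(P') = 181.1364

0.9394 -1.1515 -2.2727 3.8182


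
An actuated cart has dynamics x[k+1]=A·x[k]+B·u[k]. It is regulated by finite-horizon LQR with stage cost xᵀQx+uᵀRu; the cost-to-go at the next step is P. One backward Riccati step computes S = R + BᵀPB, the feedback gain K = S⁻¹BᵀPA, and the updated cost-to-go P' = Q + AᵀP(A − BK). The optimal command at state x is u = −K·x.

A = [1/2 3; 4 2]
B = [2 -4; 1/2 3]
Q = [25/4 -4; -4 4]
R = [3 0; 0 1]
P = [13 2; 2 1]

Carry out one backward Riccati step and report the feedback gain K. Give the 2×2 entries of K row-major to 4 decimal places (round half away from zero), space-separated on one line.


1.1307 1.1504 0.3756 -0.2311

BᵀP = [27.0000 4.5000; -46.0000 -5.0000]
S = R + BᵀPB = [3 0; 0 1] + [56.2500 -94.5000; -94.5000 169.0000] = [59.2500 -94.5000; -94.5000 170.0000]
BᵀPA = [31.5000 90.0000; -43.0000 -148.0000]
K = S⁻¹·BᵀPA = [1.1307 1.1504; 0.3756 -0.2311]
A−BK = [-0.2590 -0.2252; 2.3079 2.1182]
AᵀP(A−BK) = [7.7838 7.3253; 7.3253 7.2613]
P' = Q + AᵀP(A−BK) = [14.0338 3.3253; 3.3253 11.2613]
tr(P') = 25.2951


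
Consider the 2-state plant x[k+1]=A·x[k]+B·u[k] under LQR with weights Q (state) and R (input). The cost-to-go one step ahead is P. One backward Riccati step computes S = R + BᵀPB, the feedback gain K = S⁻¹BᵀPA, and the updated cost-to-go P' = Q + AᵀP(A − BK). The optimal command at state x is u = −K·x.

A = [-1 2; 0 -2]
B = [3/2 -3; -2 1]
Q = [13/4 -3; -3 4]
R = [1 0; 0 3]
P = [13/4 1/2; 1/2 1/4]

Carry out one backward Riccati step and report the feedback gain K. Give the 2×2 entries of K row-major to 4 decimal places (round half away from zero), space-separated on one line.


-0.1600 0.5609 0.2519 -0.3261

BᵀP = [3.8750 0.2500; -9.2500 -1.2500]
S = R + BᵀPB = [1 0; 0 3] + [5.3125 -11.3750; -11.3750 26.5000] = [6.3125 -11.3750; -11.3750 29.5000]
BᵀPA = [-3.8750 7.2500; 9.2500 -16.0000]
K = S⁻¹·BᵀPA = [-0.1600 0.5609; 0.2519 -0.3261]
A−BK = [-0.0044 0.1804; -0.5719 -0.5521]
AᵀP(A−BK) = [0.3002 -0.3101; -0.3101 0.7160]
P' = Q + AᵀP(A−BK) = [3.5502 -3.3101; -3.3101 4.7160]
tr(P') = 8.2662


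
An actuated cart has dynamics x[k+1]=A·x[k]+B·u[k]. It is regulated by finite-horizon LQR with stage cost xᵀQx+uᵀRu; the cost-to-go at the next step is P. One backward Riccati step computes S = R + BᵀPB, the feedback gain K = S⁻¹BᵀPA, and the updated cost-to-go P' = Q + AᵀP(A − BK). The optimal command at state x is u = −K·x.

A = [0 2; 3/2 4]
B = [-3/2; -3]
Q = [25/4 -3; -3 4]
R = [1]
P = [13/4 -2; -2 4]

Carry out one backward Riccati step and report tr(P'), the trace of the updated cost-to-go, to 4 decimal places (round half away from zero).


BᵀP = [1.1250 -9.0000]
S = R + BᵀPB = [1] + [25.3125] = [26.3125]
BᵀPA = [-13.5000 -33.7500]
K = S⁻¹·BᵀPA = [-0.5131 -1.2827]
A−BK = [-0.7696 0.0760; -0.0392 0.1520]
AᵀP(A−BK) = [2.0736 0.6841; 0.6841 1.7102]
P' = Q + AᵀP(A−BK) = [8.3236 -2.3159; -2.3159 5.7102]
tr(P') = 14.0338

14.0338


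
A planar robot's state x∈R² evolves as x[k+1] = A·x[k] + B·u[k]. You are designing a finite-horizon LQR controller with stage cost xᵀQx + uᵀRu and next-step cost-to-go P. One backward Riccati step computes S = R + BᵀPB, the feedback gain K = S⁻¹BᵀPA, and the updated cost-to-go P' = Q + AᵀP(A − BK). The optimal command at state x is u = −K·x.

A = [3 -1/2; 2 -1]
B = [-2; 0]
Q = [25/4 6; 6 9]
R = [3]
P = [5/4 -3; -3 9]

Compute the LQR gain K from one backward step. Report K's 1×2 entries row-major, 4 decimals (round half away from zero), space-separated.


BᵀP = [-2.5000 6.0000]
S = R + BᵀPB = [3] + [5.0000] = [8.0000]
BᵀPA = [4.5000 -4.7500]
K = S⁻¹·BᵀPA = [0.5625 -0.5938]
A−BK = [4.1250 -1.6875; 2.0000 -1.0000]
AᵀP(A−BK) = [8.7188 -5.2031; -5.2031 3.4922]
P' = Q + AᵀP(A−BK) = [14.9688 0.7969; 0.7969 12.4922]
tr(P') = 27.4609

0.5625 -0.5938


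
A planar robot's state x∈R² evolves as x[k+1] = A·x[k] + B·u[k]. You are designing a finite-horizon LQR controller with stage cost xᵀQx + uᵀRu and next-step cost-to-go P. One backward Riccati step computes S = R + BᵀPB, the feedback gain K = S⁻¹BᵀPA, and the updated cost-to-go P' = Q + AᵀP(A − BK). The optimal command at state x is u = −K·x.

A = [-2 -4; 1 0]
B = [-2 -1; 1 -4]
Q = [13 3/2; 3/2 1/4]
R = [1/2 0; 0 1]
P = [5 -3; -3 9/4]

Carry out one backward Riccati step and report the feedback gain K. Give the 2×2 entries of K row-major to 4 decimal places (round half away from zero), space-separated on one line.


0.9601 1.6674 -0.0443 0.2971

BᵀP = [-13.0000 8.2500; 7.0000 -6.0000]
S = R + BᵀPB = [1/2 0; 0 1] + [34.2500 -20.0000; -20.0000 17.0000] = [34.7500 -20.0000; -20.0000 18.0000]
BᵀPA = [34.2500 52.0000; -20.0000 -28.0000]
K = S⁻¹·BᵀPA = [0.9601 1.6674; -0.0443 0.2971]
A−BK = [-0.1242 -0.3681; -0.1375 -0.4789]
AᵀP(A−BK) = [0.4800 0.8337; 0.8337 1.6142]
P' = Q + AᵀP(A−BK) = [13.4800 2.3337; 2.3337 1.8642]
tr(P') = 15.3442


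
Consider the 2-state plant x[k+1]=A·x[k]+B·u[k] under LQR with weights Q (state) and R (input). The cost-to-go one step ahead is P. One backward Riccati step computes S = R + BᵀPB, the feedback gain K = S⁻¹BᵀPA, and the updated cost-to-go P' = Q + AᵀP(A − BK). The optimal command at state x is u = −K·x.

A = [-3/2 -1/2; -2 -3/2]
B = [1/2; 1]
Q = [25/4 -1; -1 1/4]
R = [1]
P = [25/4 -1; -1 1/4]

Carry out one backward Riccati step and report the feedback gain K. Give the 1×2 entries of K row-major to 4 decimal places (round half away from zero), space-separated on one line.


-1.4828 -0.3793

BᵀP = [2.1250 -0.2500]
S = R + BᵀPB = [1] + [0.8125] = [1.8125]
BᵀPA = [-2.6875 -0.6875]
K = S⁻¹·BᵀPA = [-1.4828 -0.3793]
A−BK = [-0.7586 -0.3103; -0.5172 -1.1207]
AᵀP(A−BK) = [5.0776 1.1681; 1.1681 0.3642]
P' = Q + AᵀP(A−BK) = [11.3276 0.1681; 0.1681 0.6142]
tr(P') = 11.9418


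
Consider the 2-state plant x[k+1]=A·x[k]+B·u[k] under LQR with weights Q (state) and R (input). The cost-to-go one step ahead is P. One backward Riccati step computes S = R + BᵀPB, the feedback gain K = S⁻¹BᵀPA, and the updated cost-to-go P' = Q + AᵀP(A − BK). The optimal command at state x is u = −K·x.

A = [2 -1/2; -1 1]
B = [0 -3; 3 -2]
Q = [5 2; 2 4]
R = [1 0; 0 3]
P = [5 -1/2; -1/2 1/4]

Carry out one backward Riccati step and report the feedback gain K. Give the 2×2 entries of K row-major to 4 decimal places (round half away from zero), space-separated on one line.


BᵀP = [-1.5000 0.7500; -14.0000 1.0000]
S = R + BᵀPB = [1 0; 0 3] + [2.2500 3.0000; 3.0000 40.0000] = [3.2500 3.0000; 3.0000 43.0000]
BᵀPA = [-3.7500 1.5000; -29.0000 8.0000]
K = S⁻¹·BᵀPA = [-0.5679 0.3098; -0.6348 0.1644]
A−BK = [0.0956 -0.0067; -0.5660 0.3996]
AᵀP(A−BK) = [1.7113 -0.5698; -0.5698 0.2199]
P' = Q + AᵀP(A−BK) = [6.7113 1.4302; 1.4302 4.2199]
tr(P') = 10.9312

-0.5679 0.3098 -0.6348 0.1644


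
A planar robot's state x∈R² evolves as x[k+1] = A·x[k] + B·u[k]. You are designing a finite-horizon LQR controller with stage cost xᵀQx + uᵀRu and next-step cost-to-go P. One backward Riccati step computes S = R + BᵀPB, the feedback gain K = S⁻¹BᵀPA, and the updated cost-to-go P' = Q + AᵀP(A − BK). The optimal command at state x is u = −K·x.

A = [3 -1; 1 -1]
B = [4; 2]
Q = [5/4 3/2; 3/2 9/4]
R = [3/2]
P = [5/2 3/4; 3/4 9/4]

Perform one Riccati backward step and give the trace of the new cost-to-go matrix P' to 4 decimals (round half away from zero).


5.0000

BᵀP = [11.5000 7.5000]
S = R + BᵀPB = [3/2] + [61.0000] = [62.5000]
BᵀPA = [42.0000 -19.0000]
K = S⁻¹·BᵀPA = [0.6720 -0.3040]
A−BK = [0.3120 0.2160; -0.3440 -0.3920]
AᵀP(A−BK) = [1.0260 0.0180; 0.0180 0.4740]
P' = Q + AᵀP(A−BK) = [2.2760 1.5180; 1.5180 2.7240]
tr(P') = 5.0000


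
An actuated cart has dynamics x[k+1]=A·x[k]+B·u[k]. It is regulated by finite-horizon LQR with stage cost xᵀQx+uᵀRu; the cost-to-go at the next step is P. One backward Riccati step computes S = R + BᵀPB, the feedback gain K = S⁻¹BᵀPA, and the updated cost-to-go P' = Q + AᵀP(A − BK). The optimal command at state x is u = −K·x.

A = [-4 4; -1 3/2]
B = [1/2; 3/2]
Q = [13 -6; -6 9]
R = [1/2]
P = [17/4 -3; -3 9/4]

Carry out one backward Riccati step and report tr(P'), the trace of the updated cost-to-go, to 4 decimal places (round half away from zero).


56.9063

BᵀP = [-2.3750 1.8750]
S = R + BᵀPB = [1/2] + [1.6250] = [2.1250]
BᵀPA = [7.6250 -6.6875]
K = S⁻¹·BᵀPA = [3.5882 -3.1471]
A−BK = [-5.7941 5.5735; -6.3824 6.2206]
AᵀP(A−BK) = [18.8897 -17.3787; -17.3787 16.0165]
P' = Q + AᵀP(A−BK) = [31.8897 -23.3787; -23.3787 25.0165]
tr(P') = 56.9063
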